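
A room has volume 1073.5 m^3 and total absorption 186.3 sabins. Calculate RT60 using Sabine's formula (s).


Given values:
  V = 1073.5 m^3
  A = 186.3 sabins
Formula: RT60 = 0.161 * V / A
Numerator: 0.161 * 1073.5 = 172.8335
RT60 = 172.8335 / 186.3 = 0.928

0.928 s


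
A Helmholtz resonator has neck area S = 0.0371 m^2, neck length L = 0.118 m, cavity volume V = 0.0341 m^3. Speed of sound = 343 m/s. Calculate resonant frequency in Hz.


Given values:
  S = 0.0371 m^2, L = 0.118 m, V = 0.0341 m^3, c = 343 m/s
Formula: f = (c / (2*pi)) * sqrt(S / (V * L))
Compute V * L = 0.0341 * 0.118 = 0.0040238
Compute S / (V * L) = 0.0371 / 0.0040238 = 9.2201
Compute sqrt(9.2201) = 3.036462
Compute c / (2*pi) = 343 / 6.283185 = 54.590148
f = 54.590148 * 3.036462 = 165.76

165.76 Hz


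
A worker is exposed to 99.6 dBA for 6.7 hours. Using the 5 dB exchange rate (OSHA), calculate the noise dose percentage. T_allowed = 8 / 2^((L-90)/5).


Given values:
  L = 99.6 dBA, T = 6.7 hours
Formula: T_allowed = 8 / 2^((L - 90) / 5)
Compute exponent: (99.6 - 90) / 5 = 1.92
Compute 2^(1.92) = 3.784231
T_allowed = 8 / 3.784231 = 2.114036 hours
Dose = (T / T_allowed) * 100
Dose = (6.7 / 2.114036) * 100 = 316.93

316.93 %


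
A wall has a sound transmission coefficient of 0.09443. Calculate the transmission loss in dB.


Given values:
  tau = 0.09443
Formula: TL = 10 * log10(1 / tau)
Compute 1 / tau = 1 / 0.09443 = 10.5899
Compute log10(10.5899) = 1.024892
TL = 10 * 1.024892 = 10.25

10.25 dB


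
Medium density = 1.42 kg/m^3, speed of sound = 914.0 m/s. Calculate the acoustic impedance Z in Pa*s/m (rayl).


Given values:
  rho = 1.42 kg/m^3
  c = 914.0 m/s
Formula: Z = rho * c
Z = 1.42 * 914.0
Z = 1297.88

1297.88 rayl


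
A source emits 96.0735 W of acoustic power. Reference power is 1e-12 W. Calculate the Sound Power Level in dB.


Given values:
  W = 96.0735 W
  W_ref = 1e-12 W
Formula: SWL = 10 * log10(W / W_ref)
Compute ratio: W / W_ref = 96073500000000
Compute log10: log10(96073500000000) = 13.982604
Multiply: SWL = 10 * 13.982604 = 139.83

139.83 dB


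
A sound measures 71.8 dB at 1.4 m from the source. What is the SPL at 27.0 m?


Given values:
  SPL1 = 71.8 dB, r1 = 1.4 m, r2 = 27.0 m
Formula: SPL2 = SPL1 - 20 * log10(r2 / r1)
Compute ratio: r2 / r1 = 27.0 / 1.4 = 19.2857
Compute log10: log10(19.2857) = 1.285235
Compute drop: 20 * 1.285235 = 25.7047
SPL2 = 71.8 - 25.7047 = 46.1

46.1 dB


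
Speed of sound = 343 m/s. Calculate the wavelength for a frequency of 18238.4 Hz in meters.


Given values:
  c = 343 m/s, f = 18238.4 Hz
Formula: lambda = c / f
lambda = 343 / 18238.4
lambda = 0.0188

0.0188 m


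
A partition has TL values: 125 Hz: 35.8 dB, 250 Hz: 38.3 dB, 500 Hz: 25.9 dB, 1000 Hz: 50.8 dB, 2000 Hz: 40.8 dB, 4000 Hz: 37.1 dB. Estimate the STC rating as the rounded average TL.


Given TL values at each frequency:
  125 Hz: 35.8 dB
  250 Hz: 38.3 dB
  500 Hz: 25.9 dB
  1000 Hz: 50.8 dB
  2000 Hz: 40.8 dB
  4000 Hz: 37.1 dB
Formula: STC ~ round(average of TL values)
Sum = 35.8 + 38.3 + 25.9 + 50.8 + 40.8 + 37.1 = 228.7
Average = 228.7 / 6 = 38.12
Rounded: 38

38


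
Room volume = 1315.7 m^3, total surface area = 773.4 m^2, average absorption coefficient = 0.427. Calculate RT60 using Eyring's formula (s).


Given values:
  V = 1315.7 m^3, S = 773.4 m^2, alpha = 0.427
Formula: RT60 = 0.161 * V / (-S * ln(1 - alpha))
Compute ln(1 - 0.427) = ln(0.573) = -0.55687
Denominator: -773.4 * -0.55687 = 430.6833
Numerator: 0.161 * 1315.7 = 211.8277
RT60 = 211.8277 / 430.6833 = 0.492

0.492 s


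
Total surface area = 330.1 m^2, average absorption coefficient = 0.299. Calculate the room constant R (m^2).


Given values:
  S = 330.1 m^2, alpha = 0.299
Formula: R = S * alpha / (1 - alpha)
Numerator: 330.1 * 0.299 = 98.6999
Denominator: 1 - 0.299 = 0.701
R = 98.6999 / 0.701 = 140.8

140.8 m^2


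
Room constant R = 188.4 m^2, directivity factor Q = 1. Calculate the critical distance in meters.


Given values:
  R = 188.4 m^2, Q = 1
Formula: d_c = 0.141 * sqrt(Q * R)
Compute Q * R = 1 * 188.4 = 188.4
Compute sqrt(188.4) = 13.7259
d_c = 0.141 * 13.7259 = 1.935

1.935 m


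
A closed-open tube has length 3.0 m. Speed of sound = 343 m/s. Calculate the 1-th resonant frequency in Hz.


Given values:
  Tube type: closed-open, L = 3.0 m, c = 343 m/s, n = 1
Formula: f_n = (2n - 1) * c / (4 * L)
Compute 2n - 1 = 2*1 - 1 = 1
Compute 4 * L = 4 * 3.0 = 12.0
f = 1 * 343 / 12.0
f = 28.58

28.58 Hz


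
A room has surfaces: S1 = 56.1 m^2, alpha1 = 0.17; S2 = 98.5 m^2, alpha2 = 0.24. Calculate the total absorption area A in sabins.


Given surfaces:
  Surface 1: 56.1 * 0.17 = 9.537
  Surface 2: 98.5 * 0.24 = 23.64
Formula: A = sum(Si * alpha_i)
A = 9.537 + 23.64
A = 33.18

33.18 sabins


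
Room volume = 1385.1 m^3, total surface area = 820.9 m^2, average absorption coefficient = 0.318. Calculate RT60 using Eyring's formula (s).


Given values:
  V = 1385.1 m^3, S = 820.9 m^2, alpha = 0.318
Formula: RT60 = 0.161 * V / (-S * ln(1 - alpha))
Compute ln(1 - 0.318) = ln(0.682) = -0.382726
Denominator: -820.9 * -0.382726 = 314.1798
Numerator: 0.161 * 1385.1 = 223.0011
RT60 = 223.0011 / 314.1798 = 0.71

0.71 s


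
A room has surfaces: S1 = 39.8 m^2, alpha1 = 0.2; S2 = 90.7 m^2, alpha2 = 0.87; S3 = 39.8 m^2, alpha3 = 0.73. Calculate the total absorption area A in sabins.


Given surfaces:
  Surface 1: 39.8 * 0.2 = 7.96
  Surface 2: 90.7 * 0.87 = 78.909
  Surface 3: 39.8 * 0.73 = 29.054
Formula: A = sum(Si * alpha_i)
A = 7.96 + 78.909 + 29.054
A = 115.92

115.92 sabins


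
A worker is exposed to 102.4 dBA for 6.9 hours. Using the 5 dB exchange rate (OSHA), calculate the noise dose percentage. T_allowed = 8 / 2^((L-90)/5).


Given values:
  L = 102.4 dBA, T = 6.9 hours
Formula: T_allowed = 8 / 2^((L - 90) / 5)
Compute exponent: (102.4 - 90) / 5 = 2.48
Compute 2^(2.48) = 5.578975
T_allowed = 8 / 5.578975 = 1.433955 hours
Dose = (T / T_allowed) * 100
Dose = (6.9 / 1.433955) * 100 = 481.19

481.19 %


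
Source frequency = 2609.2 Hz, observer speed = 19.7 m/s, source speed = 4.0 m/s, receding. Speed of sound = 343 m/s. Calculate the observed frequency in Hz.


Given values:
  f_s = 2609.2 Hz, v_o = 19.7 m/s, v_s = 4.0 m/s
  Direction: receding
Formula: f_o = f_s * (c - v_o) / (c + v_s)
Numerator: c - v_o = 343 - 19.7 = 323.3
Denominator: c + v_s = 343 + 4.0 = 347.0
f_o = 2609.2 * 323.3 / 347.0 = 2430.99

2430.99 Hz


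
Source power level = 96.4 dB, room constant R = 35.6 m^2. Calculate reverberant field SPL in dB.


Given values:
  Lw = 96.4 dB, R = 35.6 m^2
Formula: SPL = Lw + 10 * log10(4 / R)
Compute 4 / R = 4 / 35.6 = 0.11236
Compute 10 * log10(0.11236) = -9.4939
SPL = 96.4 + (-9.4939) = 86.91

86.91 dB


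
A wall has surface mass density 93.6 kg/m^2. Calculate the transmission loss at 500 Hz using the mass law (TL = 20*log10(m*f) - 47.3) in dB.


Given values:
  m = 93.6 kg/m^2, f = 500 Hz
Formula: TL = 20 * log10(m * f) - 47.3
Compute m * f = 93.6 * 500 = 46800.0
Compute log10(46800.0) = 4.670246
Compute 20 * 4.670246 = 93.4049
TL = 93.4049 - 47.3 = 46.1

46.1 dB


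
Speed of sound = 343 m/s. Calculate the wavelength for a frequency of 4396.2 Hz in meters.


Given values:
  c = 343 m/s, f = 4396.2 Hz
Formula: lambda = c / f
lambda = 343 / 4396.2
lambda = 0.078

0.078 m


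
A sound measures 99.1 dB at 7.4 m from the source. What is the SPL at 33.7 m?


Given values:
  SPL1 = 99.1 dB, r1 = 7.4 m, r2 = 33.7 m
Formula: SPL2 = SPL1 - 20 * log10(r2 / r1)
Compute ratio: r2 / r1 = 33.7 / 7.4 = 4.5541
Compute log10: log10(4.5541) = 0.658403
Compute drop: 20 * 0.658403 = 13.1681
SPL2 = 99.1 - 13.1681 = 85.93

85.93 dB


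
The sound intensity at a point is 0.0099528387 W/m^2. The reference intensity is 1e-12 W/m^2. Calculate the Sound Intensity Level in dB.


Given values:
  I = 0.0099528387 W/m^2
  I_ref = 1e-12 W/m^2
Formula: SIL = 10 * log10(I / I_ref)
Compute ratio: I / I_ref = 9952838700
Compute log10: log10(9952838700) = 9.997947
Multiply: SIL = 10 * 9.997947 = 99.98

99.98 dB


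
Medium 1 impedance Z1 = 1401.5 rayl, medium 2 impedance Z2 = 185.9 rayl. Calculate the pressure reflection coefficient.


Given values:
  Z1 = 1401.5 rayl, Z2 = 185.9 rayl
Formula: R = (Z2 - Z1) / (Z2 + Z1)
Numerator: Z2 - Z1 = 185.9 - 1401.5 = -1215.6
Denominator: Z2 + Z1 = 185.9 + 1401.5 = 1587.4
R = -1215.6 / 1587.4 = -0.7658

-0.7658


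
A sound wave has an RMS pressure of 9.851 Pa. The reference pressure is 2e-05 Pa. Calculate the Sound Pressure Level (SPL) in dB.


Given values:
  p = 9.851 Pa
  p_ref = 2e-05 Pa
Formula: SPL = 20 * log10(p / p_ref)
Compute ratio: p / p_ref = 9.851 / 2e-05 = 492550
Compute log10: log10(492550) = 5.69245
Multiply: SPL = 20 * 5.69245 = 113.85

113.85 dB


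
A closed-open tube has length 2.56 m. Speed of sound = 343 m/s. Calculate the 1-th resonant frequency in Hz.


Given values:
  Tube type: closed-open, L = 2.56 m, c = 343 m/s, n = 1
Formula: f_n = (2n - 1) * c / (4 * L)
Compute 2n - 1 = 2*1 - 1 = 1
Compute 4 * L = 4 * 2.56 = 10.24
f = 1 * 343 / 10.24
f = 33.5

33.5 Hz


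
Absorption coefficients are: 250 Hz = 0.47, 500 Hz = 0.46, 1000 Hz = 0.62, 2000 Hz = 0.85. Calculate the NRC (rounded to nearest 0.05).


Given values:
  a_250 = 0.47, a_500 = 0.46
  a_1000 = 0.62, a_2000 = 0.85
Formula: NRC = (a250 + a500 + a1000 + a2000) / 4
Sum = 0.47 + 0.46 + 0.62 + 0.85 = 2.4
NRC = 2.4 / 4 = 0.6
Rounded to nearest 0.05: 0.6

0.6


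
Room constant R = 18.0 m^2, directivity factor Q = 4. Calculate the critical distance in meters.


Given values:
  R = 18.0 m^2, Q = 4
Formula: d_c = 0.141 * sqrt(Q * R)
Compute Q * R = 4 * 18.0 = 72.0
Compute sqrt(72.0) = 8.4853
d_c = 0.141 * 8.4853 = 1.196

1.196 m


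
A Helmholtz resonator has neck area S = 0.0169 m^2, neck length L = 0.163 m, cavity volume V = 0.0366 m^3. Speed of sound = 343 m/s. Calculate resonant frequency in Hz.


Given values:
  S = 0.0169 m^2, L = 0.163 m, V = 0.0366 m^3, c = 343 m/s
Formula: f = (c / (2*pi)) * sqrt(S / (V * L))
Compute V * L = 0.0366 * 0.163 = 0.0059658
Compute S / (V * L) = 0.0169 / 0.0059658 = 2.8328
Compute sqrt(2.8328) = 1.683092
Compute c / (2*pi) = 343 / 6.283185 = 54.590148
f = 54.590148 * 1.683092 = 91.88

91.88 Hz


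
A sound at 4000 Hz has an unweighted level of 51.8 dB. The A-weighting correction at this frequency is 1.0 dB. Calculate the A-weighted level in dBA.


Given values:
  SPL = 51.8 dB
  A-weighting at 4000 Hz = 1.0 dB
Formula: L_A = SPL + A_weight
L_A = 51.8 + (1.0)
L_A = 52.8

52.8 dBA


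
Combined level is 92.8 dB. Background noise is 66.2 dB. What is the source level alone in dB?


Given values:
  L_total = 92.8 dB, L_bg = 66.2 dB
Formula: L_source = 10 * log10(10^(L_total/10) - 10^(L_bg/10))
Convert to linear:
  10^(92.8/10) = 1905460717.9632
  10^(66.2/10) = 4168693.8347
Difference: 1905460717.9632 - 4168693.8347 = 1901292024.1285
L_source = 10 * log10(1901292024.1285) = 92.79

92.79 dB


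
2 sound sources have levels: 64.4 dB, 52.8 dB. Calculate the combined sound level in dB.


Formula: L_total = 10 * log10( sum(10^(Li/10)) )
  Source 1: 10^(64.4/10) = 2754228.7033
  Source 2: 10^(52.8/10) = 190546.0718
Sum of linear values = 2944774.7751
L_total = 10 * log10(2944774.7751) = 64.69

64.69 dB


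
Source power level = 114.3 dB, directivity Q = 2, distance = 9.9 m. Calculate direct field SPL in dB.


Given values:
  Lw = 114.3 dB, Q = 2, r = 9.9 m
Formula: SPL = Lw + 10 * log10(Q / (4 * pi * r^2))
Compute 4 * pi * r^2 = 4 * pi * 9.9^2 = 1231.63
Compute Q / denom = 2 / 1231.63 = 0.00162386
Compute 10 * log10(0.00162386) = -27.8945
SPL = 114.3 + (-27.8945) = 86.41

86.41 dB


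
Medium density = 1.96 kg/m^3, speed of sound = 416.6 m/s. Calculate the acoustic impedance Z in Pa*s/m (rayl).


Given values:
  rho = 1.96 kg/m^3
  c = 416.6 m/s
Formula: Z = rho * c
Z = 1.96 * 416.6
Z = 816.54

816.54 rayl


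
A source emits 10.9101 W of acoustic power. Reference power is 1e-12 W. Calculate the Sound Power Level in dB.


Given values:
  W = 10.9101 W
  W_ref = 1e-12 W
Formula: SWL = 10 * log10(W / W_ref)
Compute ratio: W / W_ref = 10910100000000
Compute log10: log10(10910100000000) = 13.037829
Multiply: SWL = 10 * 13.037829 = 130.38

130.38 dB


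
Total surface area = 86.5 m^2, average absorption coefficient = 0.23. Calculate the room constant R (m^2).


Given values:
  S = 86.5 m^2, alpha = 0.23
Formula: R = S * alpha / (1 - alpha)
Numerator: 86.5 * 0.23 = 19.895
Denominator: 1 - 0.23 = 0.77
R = 19.895 / 0.77 = 25.84

25.84 m^2


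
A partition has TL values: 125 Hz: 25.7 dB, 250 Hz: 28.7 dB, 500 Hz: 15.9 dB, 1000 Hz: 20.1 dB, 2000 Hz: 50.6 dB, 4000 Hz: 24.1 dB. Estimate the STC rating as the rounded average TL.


Given TL values at each frequency:
  125 Hz: 25.7 dB
  250 Hz: 28.7 dB
  500 Hz: 15.9 dB
  1000 Hz: 20.1 dB
  2000 Hz: 50.6 dB
  4000 Hz: 24.1 dB
Formula: STC ~ round(average of TL values)
Sum = 25.7 + 28.7 + 15.9 + 20.1 + 50.6 + 24.1 = 165.1
Average = 165.1 / 6 = 27.52
Rounded: 28

28


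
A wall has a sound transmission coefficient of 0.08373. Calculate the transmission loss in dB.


Given values:
  tau = 0.08373
Formula: TL = 10 * log10(1 / tau)
Compute 1 / tau = 1 / 0.08373 = 11.9432
Compute log10(11.9432) = 1.077121
TL = 10 * 1.077121 = 10.77

10.77 dB


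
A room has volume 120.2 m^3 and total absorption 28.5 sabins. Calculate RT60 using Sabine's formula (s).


Given values:
  V = 120.2 m^3
  A = 28.5 sabins
Formula: RT60 = 0.161 * V / A
Numerator: 0.161 * 120.2 = 19.3522
RT60 = 19.3522 / 28.5 = 0.679

0.679 s


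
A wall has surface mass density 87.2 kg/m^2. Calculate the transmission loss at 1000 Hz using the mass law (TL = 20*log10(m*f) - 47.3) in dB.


Given values:
  m = 87.2 kg/m^2, f = 1000 Hz
Formula: TL = 20 * log10(m * f) - 47.3
Compute m * f = 87.2 * 1000 = 87200.0
Compute log10(87200.0) = 4.940516
Compute 20 * 4.940516 = 98.8103
TL = 98.8103 - 47.3 = 51.51

51.51 dB


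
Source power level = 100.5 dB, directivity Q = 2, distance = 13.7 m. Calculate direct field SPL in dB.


Given values:
  Lw = 100.5 dB, Q = 2, r = 13.7 m
Formula: SPL = Lw + 10 * log10(Q / (4 * pi * r^2))
Compute 4 * pi * r^2 = 4 * pi * 13.7^2 = 2358.5821
Compute Q / denom = 2 / 2358.5821 = 0.00084797
Compute 10 * log10(0.00084797) = -30.7162
SPL = 100.5 + (-30.7162) = 69.78

69.78 dB


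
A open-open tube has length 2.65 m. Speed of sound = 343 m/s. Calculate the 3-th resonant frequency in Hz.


Given values:
  Tube type: open-open, L = 2.65 m, c = 343 m/s, n = 3
Formula: f_n = n * c / (2 * L)
Compute 2 * L = 2 * 2.65 = 5.3
f = 3 * 343 / 5.3
f = 194.15

194.15 Hz


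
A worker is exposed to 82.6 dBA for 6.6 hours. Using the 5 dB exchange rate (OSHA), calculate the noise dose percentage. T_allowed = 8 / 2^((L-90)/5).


Given values:
  L = 82.6 dBA, T = 6.6 hours
Formula: T_allowed = 8 / 2^((L - 90) / 5)
Compute exponent: (82.6 - 90) / 5 = -1.48
Compute 2^(-1.48) = 0.358489
T_allowed = 8 / 0.358489 = 22.315887 hours
Dose = (T / T_allowed) * 100
Dose = (6.6 / 22.315887) * 100 = 29.58

29.58 %


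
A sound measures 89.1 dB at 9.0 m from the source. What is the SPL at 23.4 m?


Given values:
  SPL1 = 89.1 dB, r1 = 9.0 m, r2 = 23.4 m
Formula: SPL2 = SPL1 - 20 * log10(r2 / r1)
Compute ratio: r2 / r1 = 23.4 / 9.0 = 2.6
Compute log10: log10(2.6) = 0.414973
Compute drop: 20 * 0.414973 = 8.2995
SPL2 = 89.1 - 8.2995 = 80.8

80.8 dB


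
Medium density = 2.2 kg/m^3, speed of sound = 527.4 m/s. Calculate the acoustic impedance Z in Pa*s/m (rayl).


Given values:
  rho = 2.2 kg/m^3
  c = 527.4 m/s
Formula: Z = rho * c
Z = 2.2 * 527.4
Z = 1160.28

1160.28 rayl


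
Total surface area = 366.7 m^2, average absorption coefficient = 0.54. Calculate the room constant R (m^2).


Given values:
  S = 366.7 m^2, alpha = 0.54
Formula: R = S * alpha / (1 - alpha)
Numerator: 366.7 * 0.54 = 198.018
Denominator: 1 - 0.54 = 0.46
R = 198.018 / 0.46 = 430.47

430.47 m^2


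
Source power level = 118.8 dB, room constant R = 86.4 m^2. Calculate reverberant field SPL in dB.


Given values:
  Lw = 118.8 dB, R = 86.4 m^2
Formula: SPL = Lw + 10 * log10(4 / R)
Compute 4 / R = 4 / 86.4 = 0.046296
Compute 10 * log10(0.046296) = -13.3446
SPL = 118.8 + (-13.3446) = 105.46

105.46 dB


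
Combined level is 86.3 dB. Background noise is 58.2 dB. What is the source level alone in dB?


Given values:
  L_total = 86.3 dB, L_bg = 58.2 dB
Formula: L_source = 10 * log10(10^(L_total/10) - 10^(L_bg/10))
Convert to linear:
  10^(86.3/10) = 426579518.8016
  10^(58.2/10) = 660693.448
Difference: 426579518.8016 - 660693.448 = 425918825.3536
L_source = 10 * log10(425918825.3536) = 86.29

86.29 dB


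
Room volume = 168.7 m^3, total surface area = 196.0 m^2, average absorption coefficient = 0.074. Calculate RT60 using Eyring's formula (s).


Given values:
  V = 168.7 m^3, S = 196.0 m^2, alpha = 0.074
Formula: RT60 = 0.161 * V / (-S * ln(1 - alpha))
Compute ln(1 - 0.074) = ln(0.926) = -0.076881
Denominator: -196.0 * -0.076881 = 15.0687
Numerator: 0.161 * 168.7 = 27.1607
RT60 = 27.1607 / 15.0687 = 1.802

1.802 s


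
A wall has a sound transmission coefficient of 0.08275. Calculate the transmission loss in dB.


Given values:
  tau = 0.08275
Formula: TL = 10 * log10(1 / tau)
Compute 1 / tau = 1 / 0.08275 = 12.0846
Compute log10(12.0846) = 1.082232
TL = 10 * 1.082232 = 10.82

10.82 dB


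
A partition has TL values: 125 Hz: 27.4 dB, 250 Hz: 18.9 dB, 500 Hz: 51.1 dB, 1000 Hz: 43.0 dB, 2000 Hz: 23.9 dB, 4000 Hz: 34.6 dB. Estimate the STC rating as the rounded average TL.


Given TL values at each frequency:
  125 Hz: 27.4 dB
  250 Hz: 18.9 dB
  500 Hz: 51.1 dB
  1000 Hz: 43.0 dB
  2000 Hz: 23.9 dB
  4000 Hz: 34.6 dB
Formula: STC ~ round(average of TL values)
Sum = 27.4 + 18.9 + 51.1 + 43.0 + 23.9 + 34.6 = 198.9
Average = 198.9 / 6 = 33.15
Rounded: 33

33


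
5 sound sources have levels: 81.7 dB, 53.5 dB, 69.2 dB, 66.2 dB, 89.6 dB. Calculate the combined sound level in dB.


Formula: L_total = 10 * log10( sum(10^(Li/10)) )
  Source 1: 10^(81.7/10) = 147910838.8168
  Source 2: 10^(53.5/10) = 223872.1139
  Source 3: 10^(69.2/10) = 8317637.711
  Source 4: 10^(66.2/10) = 4168693.8347
  Source 5: 10^(89.6/10) = 912010839.3559
Sum of linear values = 1072631881.8323
L_total = 10 * log10(1072631881.8323) = 90.3

90.3 dB


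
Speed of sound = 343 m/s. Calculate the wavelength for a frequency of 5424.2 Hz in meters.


Given values:
  c = 343 m/s, f = 5424.2 Hz
Formula: lambda = c / f
lambda = 343 / 5424.2
lambda = 0.0632

0.0632 m


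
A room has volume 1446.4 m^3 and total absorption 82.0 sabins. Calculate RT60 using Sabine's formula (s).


Given values:
  V = 1446.4 m^3
  A = 82.0 sabins
Formula: RT60 = 0.161 * V / A
Numerator: 0.161 * 1446.4 = 232.8704
RT60 = 232.8704 / 82.0 = 2.84

2.84 s


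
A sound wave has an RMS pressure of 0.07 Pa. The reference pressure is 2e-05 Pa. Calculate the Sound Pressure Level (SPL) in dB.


Given values:
  p = 0.07 Pa
  p_ref = 2e-05 Pa
Formula: SPL = 20 * log10(p / p_ref)
Compute ratio: p / p_ref = 0.07 / 2e-05 = 3500
Compute log10: log10(3500) = 3.544068
Multiply: SPL = 20 * 3.544068 = 70.88

70.88 dB


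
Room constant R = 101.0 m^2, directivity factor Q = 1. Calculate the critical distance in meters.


Given values:
  R = 101.0 m^2, Q = 1
Formula: d_c = 0.141 * sqrt(Q * R)
Compute Q * R = 1 * 101.0 = 101.0
Compute sqrt(101.0) = 10.0499
d_c = 0.141 * 10.0499 = 1.417

1.417 m


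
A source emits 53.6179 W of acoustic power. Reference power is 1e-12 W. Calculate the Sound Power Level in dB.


Given values:
  W = 53.6179 W
  W_ref = 1e-12 W
Formula: SWL = 10 * log10(W / W_ref)
Compute ratio: W / W_ref = 53617900000000
Compute log10: log10(53617900000000) = 13.72931
Multiply: SWL = 10 * 13.72931 = 137.29

137.29 dB


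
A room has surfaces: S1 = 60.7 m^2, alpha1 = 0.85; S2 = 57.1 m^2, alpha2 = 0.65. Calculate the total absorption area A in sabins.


Given surfaces:
  Surface 1: 60.7 * 0.85 = 51.595
  Surface 2: 57.1 * 0.65 = 37.115
Formula: A = sum(Si * alpha_i)
A = 51.595 + 37.115
A = 88.71

88.71 sabins


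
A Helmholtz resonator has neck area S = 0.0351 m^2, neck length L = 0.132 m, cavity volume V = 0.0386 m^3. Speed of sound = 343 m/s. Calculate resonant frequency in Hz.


Given values:
  S = 0.0351 m^2, L = 0.132 m, V = 0.0386 m^3, c = 343 m/s
Formula: f = (c / (2*pi)) * sqrt(S / (V * L))
Compute V * L = 0.0386 * 0.132 = 0.0050952
Compute S / (V * L) = 0.0351 / 0.0050952 = 6.8888
Compute sqrt(6.8888) = 2.624652
Compute c / (2*pi) = 343 / 6.283185 = 54.590148
f = 54.590148 * 2.624652 = 143.28

143.28 Hz


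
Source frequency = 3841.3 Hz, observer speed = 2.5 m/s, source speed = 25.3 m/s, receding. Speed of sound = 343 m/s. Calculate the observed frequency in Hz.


Given values:
  f_s = 3841.3 Hz, v_o = 2.5 m/s, v_s = 25.3 m/s
  Direction: receding
Formula: f_o = f_s * (c - v_o) / (c + v_s)
Numerator: c - v_o = 343 - 2.5 = 340.5
Denominator: c + v_s = 343 + 25.3 = 368.3
f_o = 3841.3 * 340.5 / 368.3 = 3551.35

3551.35 Hz


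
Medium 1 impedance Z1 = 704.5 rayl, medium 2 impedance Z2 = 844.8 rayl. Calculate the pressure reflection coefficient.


Given values:
  Z1 = 704.5 rayl, Z2 = 844.8 rayl
Formula: R = (Z2 - Z1) / (Z2 + Z1)
Numerator: Z2 - Z1 = 844.8 - 704.5 = 140.3
Denominator: Z2 + Z1 = 844.8 + 704.5 = 1549.3
R = 140.3 / 1549.3 = 0.0906

0.0906


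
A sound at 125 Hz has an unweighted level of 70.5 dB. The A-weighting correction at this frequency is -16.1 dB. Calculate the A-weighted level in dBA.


Given values:
  SPL = 70.5 dB
  A-weighting at 125 Hz = -16.1 dB
Formula: L_A = SPL + A_weight
L_A = 70.5 + (-16.1)
L_A = 54.4

54.4 dBA


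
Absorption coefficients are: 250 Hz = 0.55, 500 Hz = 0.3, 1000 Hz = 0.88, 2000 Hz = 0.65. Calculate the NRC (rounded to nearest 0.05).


Given values:
  a_250 = 0.55, a_500 = 0.3
  a_1000 = 0.88, a_2000 = 0.65
Formula: NRC = (a250 + a500 + a1000 + a2000) / 4
Sum = 0.55 + 0.3 + 0.88 + 0.65 = 2.38
NRC = 2.38 / 4 = 0.595
Rounded to nearest 0.05: 0.6

0.6


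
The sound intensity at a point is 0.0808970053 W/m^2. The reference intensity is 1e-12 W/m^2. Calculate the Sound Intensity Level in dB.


Given values:
  I = 0.0808970053 W/m^2
  I_ref = 1e-12 W/m^2
Formula: SIL = 10 * log10(I / I_ref)
Compute ratio: I / I_ref = 80897005300
Compute log10: log10(80897005300) = 10.907932
Multiply: SIL = 10 * 10.907932 = 109.08

109.08 dB


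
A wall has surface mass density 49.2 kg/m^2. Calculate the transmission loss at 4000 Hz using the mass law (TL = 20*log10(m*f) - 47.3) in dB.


Given values:
  m = 49.2 kg/m^2, f = 4000 Hz
Formula: TL = 20 * log10(m * f) - 47.3
Compute m * f = 49.2 * 4000 = 196800.0
Compute log10(196800.0) = 5.294025
Compute 20 * 5.294025 = 105.8805
TL = 105.8805 - 47.3 = 58.58

58.58 dB


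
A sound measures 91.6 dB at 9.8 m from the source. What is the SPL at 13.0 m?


Given values:
  SPL1 = 91.6 dB, r1 = 9.8 m, r2 = 13.0 m
Formula: SPL2 = SPL1 - 20 * log10(r2 / r1)
Compute ratio: r2 / r1 = 13.0 / 9.8 = 1.3265
Compute log10: log10(1.3265) = 0.122707
Compute drop: 20 * 0.122707 = 2.4541
SPL2 = 91.6 - 2.4541 = 89.15

89.15 dB


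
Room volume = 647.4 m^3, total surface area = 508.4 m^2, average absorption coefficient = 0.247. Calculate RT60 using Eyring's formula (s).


Given values:
  V = 647.4 m^3, S = 508.4 m^2, alpha = 0.247
Formula: RT60 = 0.161 * V / (-S * ln(1 - alpha))
Compute ln(1 - 0.247) = ln(0.753) = -0.28369
Denominator: -508.4 * -0.28369 = 144.228
Numerator: 0.161 * 647.4 = 104.2314
RT60 = 104.2314 / 144.228 = 0.723

0.723 s


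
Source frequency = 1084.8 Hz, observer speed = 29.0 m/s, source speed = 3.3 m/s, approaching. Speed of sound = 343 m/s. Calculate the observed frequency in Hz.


Given values:
  f_s = 1084.8 Hz, v_o = 29.0 m/s, v_s = 3.3 m/s
  Direction: approaching
Formula: f_o = f_s * (c + v_o) / (c - v_s)
Numerator: c + v_o = 343 + 29.0 = 372.0
Denominator: c - v_s = 343 - 3.3 = 339.7
f_o = 1084.8 * 372.0 / 339.7 = 1187.95

1187.95 Hz


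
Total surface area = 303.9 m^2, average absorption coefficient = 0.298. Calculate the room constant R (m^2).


Given values:
  S = 303.9 m^2, alpha = 0.298
Formula: R = S * alpha / (1 - alpha)
Numerator: 303.9 * 0.298 = 90.5622
Denominator: 1 - 0.298 = 0.702
R = 90.5622 / 0.702 = 129.01

129.01 m^2


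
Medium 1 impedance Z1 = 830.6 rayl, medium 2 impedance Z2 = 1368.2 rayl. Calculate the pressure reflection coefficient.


Given values:
  Z1 = 830.6 rayl, Z2 = 1368.2 rayl
Formula: R = (Z2 - Z1) / (Z2 + Z1)
Numerator: Z2 - Z1 = 1368.2 - 830.6 = 537.6
Denominator: Z2 + Z1 = 1368.2 + 830.6 = 2198.8
R = 537.6 / 2198.8 = 0.2445

0.2445


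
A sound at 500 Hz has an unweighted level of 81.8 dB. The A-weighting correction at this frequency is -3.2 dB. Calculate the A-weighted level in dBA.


Given values:
  SPL = 81.8 dB
  A-weighting at 500 Hz = -3.2 dB
Formula: L_A = SPL + A_weight
L_A = 81.8 + (-3.2)
L_A = 78.6

78.6 dBA


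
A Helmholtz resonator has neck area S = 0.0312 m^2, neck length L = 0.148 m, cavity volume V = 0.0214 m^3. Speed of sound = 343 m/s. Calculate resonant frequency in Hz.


Given values:
  S = 0.0312 m^2, L = 0.148 m, V = 0.0214 m^3, c = 343 m/s
Formula: f = (c / (2*pi)) * sqrt(S / (V * L))
Compute V * L = 0.0214 * 0.148 = 0.0031672
Compute S / (V * L) = 0.0312 / 0.0031672 = 9.851
Compute sqrt(9.851) = 3.13863
Compute c / (2*pi) = 343 / 6.283185 = 54.590148
f = 54.590148 * 3.13863 = 171.34

171.34 Hz


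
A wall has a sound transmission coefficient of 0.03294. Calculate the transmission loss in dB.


Given values:
  tau = 0.03294
Formula: TL = 10 * log10(1 / tau)
Compute 1 / tau = 1 / 0.03294 = 30.3582
Compute log10(30.3582) = 1.482276
TL = 10 * 1.482276 = 14.82

14.82 dB


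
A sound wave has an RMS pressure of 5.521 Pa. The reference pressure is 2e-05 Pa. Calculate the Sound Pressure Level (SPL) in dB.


Given values:
  p = 5.521 Pa
  p_ref = 2e-05 Pa
Formula: SPL = 20 * log10(p / p_ref)
Compute ratio: p / p_ref = 5.521 / 2e-05 = 276050
Compute log10: log10(276050) = 5.440988
Multiply: SPL = 20 * 5.440988 = 108.82

108.82 dB


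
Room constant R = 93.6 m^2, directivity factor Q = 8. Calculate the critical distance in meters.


Given values:
  R = 93.6 m^2, Q = 8
Formula: d_c = 0.141 * sqrt(Q * R)
Compute Q * R = 8 * 93.6 = 748.8
Compute sqrt(748.8) = 27.3642
d_c = 0.141 * 27.3642 = 3.858

3.858 m


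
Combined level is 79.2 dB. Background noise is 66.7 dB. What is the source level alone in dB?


Given values:
  L_total = 79.2 dB, L_bg = 66.7 dB
Formula: L_source = 10 * log10(10^(L_total/10) - 10^(L_bg/10))
Convert to linear:
  10^(79.2/10) = 83176377.1103
  10^(66.7/10) = 4677351.4129
Difference: 83176377.1103 - 4677351.4129 = 78499025.6974
L_source = 10 * log10(78499025.6974) = 78.95

78.95 dB


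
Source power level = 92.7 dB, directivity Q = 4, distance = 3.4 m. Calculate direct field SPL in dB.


Given values:
  Lw = 92.7 dB, Q = 4, r = 3.4 m
Formula: SPL = Lw + 10 * log10(Q / (4 * pi * r^2))
Compute 4 * pi * r^2 = 4 * pi * 3.4^2 = 145.2672
Compute Q / denom = 4 / 145.2672 = 0.02753547
Compute 10 * log10(0.02753547) = -15.6011
SPL = 92.7 + (-15.6011) = 77.1

77.1 dB


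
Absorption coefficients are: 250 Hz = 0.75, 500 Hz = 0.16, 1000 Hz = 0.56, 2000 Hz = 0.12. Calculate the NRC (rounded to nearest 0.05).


Given values:
  a_250 = 0.75, a_500 = 0.16
  a_1000 = 0.56, a_2000 = 0.12
Formula: NRC = (a250 + a500 + a1000 + a2000) / 4
Sum = 0.75 + 0.16 + 0.56 + 0.12 = 1.59
NRC = 1.59 / 4 = 0.3975
Rounded to nearest 0.05: 0.4

0.4


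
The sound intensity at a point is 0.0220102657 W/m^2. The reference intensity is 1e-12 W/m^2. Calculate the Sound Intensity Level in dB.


Given values:
  I = 0.0220102657 W/m^2
  I_ref = 1e-12 W/m^2
Formula: SIL = 10 * log10(I / I_ref)
Compute ratio: I / I_ref = 22010265700
Compute log10: log10(22010265700) = 10.342625
Multiply: SIL = 10 * 10.342625 = 103.43

103.43 dB


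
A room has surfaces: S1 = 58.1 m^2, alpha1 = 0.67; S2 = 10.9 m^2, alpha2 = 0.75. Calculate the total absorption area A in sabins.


Given surfaces:
  Surface 1: 58.1 * 0.67 = 38.927
  Surface 2: 10.9 * 0.75 = 8.175
Formula: A = sum(Si * alpha_i)
A = 38.927 + 8.175
A = 47.1

47.1 sabins


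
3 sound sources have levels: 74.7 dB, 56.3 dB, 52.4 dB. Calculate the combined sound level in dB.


Formula: L_total = 10 * log10( sum(10^(Li/10)) )
  Source 1: 10^(74.7/10) = 29512092.2667
  Source 2: 10^(56.3/10) = 426579.5188
  Source 3: 10^(52.4/10) = 173780.0829
Sum of linear values = 30112451.8684
L_total = 10 * log10(30112451.8684) = 74.79

74.79 dB


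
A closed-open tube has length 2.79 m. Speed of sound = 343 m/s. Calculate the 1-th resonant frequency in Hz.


Given values:
  Tube type: closed-open, L = 2.79 m, c = 343 m/s, n = 1
Formula: f_n = (2n - 1) * c / (4 * L)
Compute 2n - 1 = 2*1 - 1 = 1
Compute 4 * L = 4 * 2.79 = 11.16
f = 1 * 343 / 11.16
f = 30.73

30.73 Hz


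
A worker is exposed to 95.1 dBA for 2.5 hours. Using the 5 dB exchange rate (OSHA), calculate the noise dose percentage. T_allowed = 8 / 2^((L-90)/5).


Given values:
  L = 95.1 dBA, T = 2.5 hours
Formula: T_allowed = 8 / 2^((L - 90) / 5)
Compute exponent: (95.1 - 90) / 5 = 1.02
Compute 2^(1.02) = 2.027919
T_allowed = 8 / 2.027919 = 3.944931 hours
Dose = (T / T_allowed) * 100
Dose = (2.5 / 3.944931) * 100 = 63.37

63.37 %


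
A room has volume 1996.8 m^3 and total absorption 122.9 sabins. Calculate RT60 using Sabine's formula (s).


Given values:
  V = 1996.8 m^3
  A = 122.9 sabins
Formula: RT60 = 0.161 * V / A
Numerator: 0.161 * 1996.8 = 321.4848
RT60 = 321.4848 / 122.9 = 2.616

2.616 s


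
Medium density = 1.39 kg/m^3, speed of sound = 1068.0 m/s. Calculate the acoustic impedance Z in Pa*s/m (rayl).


Given values:
  rho = 1.39 kg/m^3
  c = 1068.0 m/s
Formula: Z = rho * c
Z = 1.39 * 1068.0
Z = 1484.52

1484.52 rayl


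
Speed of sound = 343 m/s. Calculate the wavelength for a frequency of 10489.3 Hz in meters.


Given values:
  c = 343 m/s, f = 10489.3 Hz
Formula: lambda = c / f
lambda = 343 / 10489.3
lambda = 0.0327

0.0327 m


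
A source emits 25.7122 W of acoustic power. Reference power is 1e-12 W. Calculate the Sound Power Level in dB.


Given values:
  W = 25.7122 W
  W_ref = 1e-12 W
Formula: SWL = 10 * log10(W / W_ref)
Compute ratio: W / W_ref = 25712200000000
Compute log10: log10(25712200000000) = 13.410139
Multiply: SWL = 10 * 13.410139 = 134.1

134.1 dB


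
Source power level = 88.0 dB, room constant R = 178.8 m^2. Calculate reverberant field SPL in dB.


Given values:
  Lw = 88.0 dB, R = 178.8 m^2
Formula: SPL = Lw + 10 * log10(4 / R)
Compute 4 / R = 4 / 178.8 = 0.022371
Compute 10 * log10(0.022371) = -16.5031
SPL = 88.0 + (-16.5031) = 71.5

71.5 dB


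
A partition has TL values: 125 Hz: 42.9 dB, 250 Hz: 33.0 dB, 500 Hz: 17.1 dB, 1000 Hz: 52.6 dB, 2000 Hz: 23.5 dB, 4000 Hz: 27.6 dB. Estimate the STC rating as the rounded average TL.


Given TL values at each frequency:
  125 Hz: 42.9 dB
  250 Hz: 33.0 dB
  500 Hz: 17.1 dB
  1000 Hz: 52.6 dB
  2000 Hz: 23.5 dB
  4000 Hz: 27.6 dB
Formula: STC ~ round(average of TL values)
Sum = 42.9 + 33.0 + 17.1 + 52.6 + 23.5 + 27.6 = 196.7
Average = 196.7 / 6 = 32.78
Rounded: 33

33


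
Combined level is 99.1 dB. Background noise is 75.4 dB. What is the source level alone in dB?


Given values:
  L_total = 99.1 dB, L_bg = 75.4 dB
Formula: L_source = 10 * log10(10^(L_total/10) - 10^(L_bg/10))
Convert to linear:
  10^(99.1/10) = 8128305161.641
  10^(75.4/10) = 34673685.0453
Difference: 8128305161.641 - 34673685.0453 = 8093631476.5957
L_source = 10 * log10(8093631476.5957) = 99.08

99.08 dB


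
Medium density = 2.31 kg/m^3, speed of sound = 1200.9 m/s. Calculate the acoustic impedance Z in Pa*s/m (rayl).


Given values:
  rho = 2.31 kg/m^3
  c = 1200.9 m/s
Formula: Z = rho * c
Z = 2.31 * 1200.9
Z = 2774.08

2774.08 rayl


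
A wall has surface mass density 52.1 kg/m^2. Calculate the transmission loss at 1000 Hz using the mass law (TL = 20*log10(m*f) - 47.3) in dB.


Given values:
  m = 52.1 kg/m^2, f = 1000 Hz
Formula: TL = 20 * log10(m * f) - 47.3
Compute m * f = 52.1 * 1000 = 52100.0
Compute log10(52100.0) = 4.716838
Compute 20 * 4.716838 = 94.3368
TL = 94.3368 - 47.3 = 47.04

47.04 dB


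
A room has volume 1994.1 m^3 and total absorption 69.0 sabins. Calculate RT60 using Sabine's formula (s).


Given values:
  V = 1994.1 m^3
  A = 69.0 sabins
Formula: RT60 = 0.161 * V / A
Numerator: 0.161 * 1994.1 = 321.0501
RT60 = 321.0501 / 69.0 = 4.653

4.653 s


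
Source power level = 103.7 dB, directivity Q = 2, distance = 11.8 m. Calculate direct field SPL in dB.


Given values:
  Lw = 103.7 dB, Q = 2, r = 11.8 m
Formula: SPL = Lw + 10 * log10(Q / (4 * pi * r^2))
Compute 4 * pi * r^2 = 4 * pi * 11.8^2 = 1749.7414
Compute Q / denom = 2 / 1749.7414 = 0.00114303
Compute 10 * log10(0.00114303) = -29.4194
SPL = 103.7 + (-29.4194) = 74.28

74.28 dB


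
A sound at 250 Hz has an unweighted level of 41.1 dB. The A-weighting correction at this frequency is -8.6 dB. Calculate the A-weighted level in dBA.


Given values:
  SPL = 41.1 dB
  A-weighting at 250 Hz = -8.6 dB
Formula: L_A = SPL + A_weight
L_A = 41.1 + (-8.6)
L_A = 32.5

32.5 dBA


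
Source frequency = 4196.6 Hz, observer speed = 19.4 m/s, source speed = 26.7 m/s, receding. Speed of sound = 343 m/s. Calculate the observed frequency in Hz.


Given values:
  f_s = 4196.6 Hz, v_o = 19.4 m/s, v_s = 26.7 m/s
  Direction: receding
Formula: f_o = f_s * (c - v_o) / (c + v_s)
Numerator: c - v_o = 343 - 19.4 = 323.6
Denominator: c + v_s = 343 + 26.7 = 369.7
f_o = 4196.6 * 323.6 / 369.7 = 3673.3

3673.3 Hz


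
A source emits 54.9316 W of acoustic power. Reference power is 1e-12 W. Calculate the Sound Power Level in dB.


Given values:
  W = 54.9316 W
  W_ref = 1e-12 W
Formula: SWL = 10 * log10(W / W_ref)
Compute ratio: W / W_ref = 54931600000000
Compute log10: log10(54931600000000) = 13.739822
Multiply: SWL = 10 * 13.739822 = 137.4

137.4 dB


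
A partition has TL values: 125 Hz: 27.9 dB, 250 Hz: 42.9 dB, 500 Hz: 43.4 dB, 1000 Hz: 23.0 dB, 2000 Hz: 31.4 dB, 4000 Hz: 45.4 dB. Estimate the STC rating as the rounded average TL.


Given TL values at each frequency:
  125 Hz: 27.9 dB
  250 Hz: 42.9 dB
  500 Hz: 43.4 dB
  1000 Hz: 23.0 dB
  2000 Hz: 31.4 dB
  4000 Hz: 45.4 dB
Formula: STC ~ round(average of TL values)
Sum = 27.9 + 42.9 + 43.4 + 23.0 + 31.4 + 45.4 = 214.0
Average = 214.0 / 6 = 35.67
Rounded: 36

36


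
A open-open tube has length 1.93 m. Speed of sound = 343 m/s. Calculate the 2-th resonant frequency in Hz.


Given values:
  Tube type: open-open, L = 1.93 m, c = 343 m/s, n = 2
Formula: f_n = n * c / (2 * L)
Compute 2 * L = 2 * 1.93 = 3.86
f = 2 * 343 / 3.86
f = 177.72

177.72 Hz


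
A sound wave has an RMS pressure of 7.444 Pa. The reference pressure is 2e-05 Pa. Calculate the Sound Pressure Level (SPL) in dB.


Given values:
  p = 7.444 Pa
  p_ref = 2e-05 Pa
Formula: SPL = 20 * log10(p / p_ref)
Compute ratio: p / p_ref = 7.444 / 2e-05 = 372200
Compute log10: log10(372200) = 5.570776
Multiply: SPL = 20 * 5.570776 = 111.42

111.42 dB


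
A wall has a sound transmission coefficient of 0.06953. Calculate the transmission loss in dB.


Given values:
  tau = 0.06953
Formula: TL = 10 * log10(1 / tau)
Compute 1 / tau = 1 / 0.06953 = 14.3823
Compute log10(14.3823) = 1.157828
TL = 10 * 1.157828 = 11.58

11.58 dB


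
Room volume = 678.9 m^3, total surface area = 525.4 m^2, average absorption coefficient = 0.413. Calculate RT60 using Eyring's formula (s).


Given values:
  V = 678.9 m^3, S = 525.4 m^2, alpha = 0.413
Formula: RT60 = 0.161 * V / (-S * ln(1 - alpha))
Compute ln(1 - 0.413) = ln(0.587) = -0.53273
Denominator: -525.4 * -0.53273 = 279.8963
Numerator: 0.161 * 678.9 = 109.3029
RT60 = 109.3029 / 279.8963 = 0.391

0.391 s


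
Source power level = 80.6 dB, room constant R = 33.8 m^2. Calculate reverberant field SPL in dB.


Given values:
  Lw = 80.6 dB, R = 33.8 m^2
Formula: SPL = Lw + 10 * log10(4 / R)
Compute 4 / R = 4 / 33.8 = 0.118343
Compute 10 * log10(0.118343) = -9.2686
SPL = 80.6 + (-9.2686) = 71.33

71.33 dB


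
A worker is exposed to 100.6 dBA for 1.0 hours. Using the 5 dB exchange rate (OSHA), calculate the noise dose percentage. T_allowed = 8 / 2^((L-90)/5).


Given values:
  L = 100.6 dBA, T = 1.0 hours
Formula: T_allowed = 8 / 2^((L - 90) / 5)
Compute exponent: (100.6 - 90) / 5 = 2.12
Compute 2^(2.12) = 4.346939
T_allowed = 8 / 4.346939 = 1.840375 hours
Dose = (T / T_allowed) * 100
Dose = (1.0 / 1.840375) * 100 = 54.34

54.34 %


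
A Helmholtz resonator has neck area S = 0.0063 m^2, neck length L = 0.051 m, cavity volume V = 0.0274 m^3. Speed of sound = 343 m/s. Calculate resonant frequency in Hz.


Given values:
  S = 0.0063 m^2, L = 0.051 m, V = 0.0274 m^3, c = 343 m/s
Formula: f = (c / (2*pi)) * sqrt(S / (V * L))
Compute V * L = 0.0274 * 0.051 = 0.0013974
Compute S / (V * L) = 0.0063 / 0.0013974 = 4.5084
Compute sqrt(4.5084) = 2.123299
Compute c / (2*pi) = 343 / 6.283185 = 54.590148
f = 54.590148 * 2.123299 = 115.91

115.91 Hz


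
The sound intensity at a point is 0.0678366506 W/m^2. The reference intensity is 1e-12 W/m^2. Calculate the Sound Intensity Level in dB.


Given values:
  I = 0.0678366506 W/m^2
  I_ref = 1e-12 W/m^2
Formula: SIL = 10 * log10(I / I_ref)
Compute ratio: I / I_ref = 67836650600
Compute log10: log10(67836650600) = 10.831464
Multiply: SIL = 10 * 10.831464 = 108.31

108.31 dB


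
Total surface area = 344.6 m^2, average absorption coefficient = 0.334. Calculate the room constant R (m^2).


Given values:
  S = 344.6 m^2, alpha = 0.334
Formula: R = S * alpha / (1 - alpha)
Numerator: 344.6 * 0.334 = 115.0964
Denominator: 1 - 0.334 = 0.666
R = 115.0964 / 0.666 = 172.82

172.82 m^2


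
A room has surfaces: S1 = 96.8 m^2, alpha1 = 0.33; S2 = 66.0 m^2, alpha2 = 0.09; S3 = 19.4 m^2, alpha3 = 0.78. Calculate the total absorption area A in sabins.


Given surfaces:
  Surface 1: 96.8 * 0.33 = 31.944
  Surface 2: 66.0 * 0.09 = 5.94
  Surface 3: 19.4 * 0.78 = 15.132
Formula: A = sum(Si * alpha_i)
A = 31.944 + 5.94 + 15.132
A = 53.02

53.02 sabins


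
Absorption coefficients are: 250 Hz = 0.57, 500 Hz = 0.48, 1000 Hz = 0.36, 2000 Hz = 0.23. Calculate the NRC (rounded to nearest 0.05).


Given values:
  a_250 = 0.57, a_500 = 0.48
  a_1000 = 0.36, a_2000 = 0.23
Formula: NRC = (a250 + a500 + a1000 + a2000) / 4
Sum = 0.57 + 0.48 + 0.36 + 0.23 = 1.64
NRC = 1.64 / 4 = 0.41
Rounded to nearest 0.05: 0.4

0.4


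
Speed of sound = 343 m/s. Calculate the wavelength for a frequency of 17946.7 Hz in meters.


Given values:
  c = 343 m/s, f = 17946.7 Hz
Formula: lambda = c / f
lambda = 343 / 17946.7
lambda = 0.0191

0.0191 m


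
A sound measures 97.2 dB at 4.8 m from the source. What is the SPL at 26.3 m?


Given values:
  SPL1 = 97.2 dB, r1 = 4.8 m, r2 = 26.3 m
Formula: SPL2 = SPL1 - 20 * log10(r2 / r1)
Compute ratio: r2 / r1 = 26.3 / 4.8 = 5.4792
Compute log10: log10(5.4792) = 0.738717
Compute drop: 20 * 0.738717 = 14.7743
SPL2 = 97.2 - 14.7743 = 82.43

82.43 dB


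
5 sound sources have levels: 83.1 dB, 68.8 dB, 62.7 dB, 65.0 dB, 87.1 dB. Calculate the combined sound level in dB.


Formula: L_total = 10 * log10( sum(10^(Li/10)) )
  Source 1: 10^(83.1/10) = 204173794.467
  Source 2: 10^(68.8/10) = 7585775.7503
  Source 3: 10^(62.7/10) = 1862087.1367
  Source 4: 10^(65.0/10) = 3162277.6602
  Source 5: 10^(87.1/10) = 512861383.9914
Sum of linear values = 729645319.0056
L_total = 10 * log10(729645319.0056) = 88.63

88.63 dB


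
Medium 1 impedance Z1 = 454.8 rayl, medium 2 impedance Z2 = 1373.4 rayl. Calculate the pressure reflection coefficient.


Given values:
  Z1 = 454.8 rayl, Z2 = 1373.4 rayl
Formula: R = (Z2 - Z1) / (Z2 + Z1)
Numerator: Z2 - Z1 = 1373.4 - 454.8 = 918.6
Denominator: Z2 + Z1 = 1373.4 + 454.8 = 1828.2
R = 918.6 / 1828.2 = 0.5025

0.5025
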